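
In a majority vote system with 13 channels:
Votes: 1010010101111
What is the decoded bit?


Ones: 8 out of 13
Threshold: 7

1 (8/13 voted 1)


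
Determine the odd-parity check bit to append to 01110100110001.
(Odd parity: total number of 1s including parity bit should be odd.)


Number of 1s in data: 7
Parity bit: 0

0


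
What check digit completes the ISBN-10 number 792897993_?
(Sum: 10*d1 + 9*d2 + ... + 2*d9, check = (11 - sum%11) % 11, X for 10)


Weighted sum: 381
381 mod 11 = 7

Check digit: 4


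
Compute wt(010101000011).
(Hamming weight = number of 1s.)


Counting 1s in 010101000011

5


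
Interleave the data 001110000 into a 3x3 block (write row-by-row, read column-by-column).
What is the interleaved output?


Matrix:
  001
  110
  000
Read columns: 010010100

010010100


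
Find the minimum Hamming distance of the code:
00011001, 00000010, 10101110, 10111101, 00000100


Comparing all pairs, minimum distance: 2
Can detect 1 errors, correct 0 errors

2


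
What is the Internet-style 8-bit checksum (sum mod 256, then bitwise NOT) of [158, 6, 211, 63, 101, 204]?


Sum = 743 mod 256 = 231
Complement = 24

24


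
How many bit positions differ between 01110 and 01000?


XOR: 00110
Count of 1s: 2

2


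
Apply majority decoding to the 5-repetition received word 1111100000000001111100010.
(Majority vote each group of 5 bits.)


Groups: 11111, 00000, 00000, 11111, 00010
Majority votes: 10010

10010


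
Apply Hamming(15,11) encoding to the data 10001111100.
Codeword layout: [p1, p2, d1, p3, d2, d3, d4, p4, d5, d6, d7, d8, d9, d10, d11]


Parity bits: p1=0, p2=1, p3=0, p4=1

011000011111100


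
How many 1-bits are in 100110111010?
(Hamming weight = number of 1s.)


Counting 1s in 100110111010

7


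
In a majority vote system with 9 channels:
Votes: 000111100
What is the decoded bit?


Ones: 4 out of 9
Threshold: 5

0 (4/9 voted 1)


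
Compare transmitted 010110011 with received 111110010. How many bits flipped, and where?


XOR: 101000001

3 error(s) at position(s): 0, 2, 8


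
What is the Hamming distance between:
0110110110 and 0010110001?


XOR: 0100000111
Count of 1s: 4

4


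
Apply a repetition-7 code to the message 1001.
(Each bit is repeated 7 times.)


Each bit -> 7 copies

1111111000000000000001111111


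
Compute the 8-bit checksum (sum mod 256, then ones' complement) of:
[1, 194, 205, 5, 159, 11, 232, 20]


Sum = 827 mod 256 = 59
Complement = 196

196


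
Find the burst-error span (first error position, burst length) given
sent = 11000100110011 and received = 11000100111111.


XOR: 00000000001100

Burst at position 10, length 2


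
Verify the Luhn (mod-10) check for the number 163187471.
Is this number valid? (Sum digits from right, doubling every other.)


Luhn sum = 32
32 mod 10 = 2

Invalid (Luhn sum mod 10 = 2)


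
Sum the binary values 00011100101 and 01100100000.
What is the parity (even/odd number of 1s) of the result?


00011100101 = 229
01100100000 = 800
Sum = 1029 = 10000000101
1s count = 3

odd parity (3 ones in 10000000101)


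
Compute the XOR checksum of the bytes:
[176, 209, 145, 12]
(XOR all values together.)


XOR chain: 176 ^ 209 ^ 145 ^ 12 = 252

252


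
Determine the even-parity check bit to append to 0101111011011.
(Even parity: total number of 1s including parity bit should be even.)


Number of 1s in data: 9
Parity bit: 1

1


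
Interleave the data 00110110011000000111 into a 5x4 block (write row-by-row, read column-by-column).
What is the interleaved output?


Matrix:
  0011
  0110
  0110
  0000
  0111
Read columns: 00000011011110110001

00000011011110110001


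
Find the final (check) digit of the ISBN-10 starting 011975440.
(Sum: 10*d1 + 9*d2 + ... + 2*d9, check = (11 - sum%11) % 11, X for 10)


Weighted sum: 175
175 mod 11 = 10

Check digit: 1


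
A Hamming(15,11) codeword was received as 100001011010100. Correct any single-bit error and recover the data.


Syndrome = 0: no error detected

Data: 00101010100 (no errors)


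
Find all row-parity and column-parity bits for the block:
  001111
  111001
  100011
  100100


Row parities: 0010
Column parities: 110001

Row P: 0010, Col P: 110001, Corner: 1


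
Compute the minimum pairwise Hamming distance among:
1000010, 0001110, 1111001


Comparing all pairs, minimum distance: 3
Can detect 2 errors, correct 1 errors

3


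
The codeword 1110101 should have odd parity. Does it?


Number of 1s: 5

Yes, parity is correct (5 ones)


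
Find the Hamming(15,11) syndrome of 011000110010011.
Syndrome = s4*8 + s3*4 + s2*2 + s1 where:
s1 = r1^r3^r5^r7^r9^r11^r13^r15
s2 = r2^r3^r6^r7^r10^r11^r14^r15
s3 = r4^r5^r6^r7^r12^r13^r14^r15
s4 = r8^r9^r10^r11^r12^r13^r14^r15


s1=0, s2=0, s3=1, s4=0

Syndrome = 4 (error at position 4)


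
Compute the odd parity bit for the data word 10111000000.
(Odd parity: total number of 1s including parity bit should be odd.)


Number of 1s in data: 4
Parity bit: 1

1


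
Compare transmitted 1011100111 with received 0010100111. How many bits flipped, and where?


XOR: 1001000000

2 error(s) at position(s): 0, 3


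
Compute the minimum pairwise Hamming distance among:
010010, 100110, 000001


Comparing all pairs, minimum distance: 3
Can detect 2 errors, correct 1 errors

3


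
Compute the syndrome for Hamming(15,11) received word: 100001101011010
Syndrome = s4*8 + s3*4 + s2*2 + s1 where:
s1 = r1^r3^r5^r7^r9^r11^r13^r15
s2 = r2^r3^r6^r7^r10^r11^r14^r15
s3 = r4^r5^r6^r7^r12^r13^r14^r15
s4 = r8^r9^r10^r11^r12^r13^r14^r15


s1=0, s2=0, s3=0, s4=0

Syndrome = 0 (no error)


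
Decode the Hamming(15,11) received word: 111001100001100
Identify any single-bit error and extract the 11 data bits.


Syndrome = 0: no error detected

Data: 10110001100 (no errors)


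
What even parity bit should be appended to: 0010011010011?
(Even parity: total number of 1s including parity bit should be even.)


Number of 1s in data: 6
Parity bit: 0

0


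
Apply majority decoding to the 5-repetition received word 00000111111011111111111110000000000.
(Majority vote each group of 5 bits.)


Groups: 00000, 11111, 10111, 11111, 11111, 00000, 00000
Majority votes: 0111100

0111100


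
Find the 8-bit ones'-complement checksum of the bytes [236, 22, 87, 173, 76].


Sum = 594 mod 256 = 82
Complement = 173

173


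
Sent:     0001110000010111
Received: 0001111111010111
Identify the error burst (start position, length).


XOR: 0000001111000000

Burst at position 6, length 4


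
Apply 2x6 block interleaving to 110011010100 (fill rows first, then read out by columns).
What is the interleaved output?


Matrix:
  110011
  010100
Read columns: 101100011010

101100011010


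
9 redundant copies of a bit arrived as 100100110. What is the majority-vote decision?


Ones: 4 out of 9
Threshold: 5

0 (4/9 voted 1)


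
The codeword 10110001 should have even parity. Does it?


Number of 1s: 4

Yes, parity is correct (4 ones)


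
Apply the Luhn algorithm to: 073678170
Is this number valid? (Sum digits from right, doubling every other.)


Luhn sum = 31
31 mod 10 = 1

Invalid (Luhn sum mod 10 = 1)


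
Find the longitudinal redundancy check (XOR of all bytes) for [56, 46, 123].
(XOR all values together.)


XOR chain: 56 ^ 46 ^ 123 = 109

109


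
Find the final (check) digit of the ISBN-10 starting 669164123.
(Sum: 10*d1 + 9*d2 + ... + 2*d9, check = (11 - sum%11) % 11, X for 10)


Weighted sum: 265
265 mod 11 = 1

Check digit: X


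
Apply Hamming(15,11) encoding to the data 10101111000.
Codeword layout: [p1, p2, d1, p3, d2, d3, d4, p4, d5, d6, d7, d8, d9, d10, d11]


Parity bits: p1=1, p2=0, p3=0, p4=0

101001001111000


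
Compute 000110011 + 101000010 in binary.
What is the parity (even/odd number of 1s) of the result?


000110011 = 51
101000010 = 322
Sum = 373 = 101110101
1s count = 6

even parity (6 ones in 101110101)


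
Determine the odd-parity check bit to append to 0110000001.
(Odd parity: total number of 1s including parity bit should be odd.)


Number of 1s in data: 3
Parity bit: 0

0


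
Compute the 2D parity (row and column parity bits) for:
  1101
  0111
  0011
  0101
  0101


Row parities: 11000
Column parities: 1001

Row P: 11000, Col P: 1001, Corner: 0


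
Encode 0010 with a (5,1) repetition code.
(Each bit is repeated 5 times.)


Each bit -> 5 copies

00000000001111100000


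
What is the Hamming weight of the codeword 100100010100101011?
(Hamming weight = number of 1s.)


Counting 1s in 100100010100101011

8


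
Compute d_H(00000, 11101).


XOR: 11101
Count of 1s: 4

4


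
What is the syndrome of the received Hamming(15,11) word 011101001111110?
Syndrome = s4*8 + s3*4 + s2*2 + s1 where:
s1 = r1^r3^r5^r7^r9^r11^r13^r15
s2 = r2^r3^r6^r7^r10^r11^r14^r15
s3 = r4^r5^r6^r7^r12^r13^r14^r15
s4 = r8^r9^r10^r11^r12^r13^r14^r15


s1=0, s2=0, s3=1, s4=0

Syndrome = 4 (error at position 4)


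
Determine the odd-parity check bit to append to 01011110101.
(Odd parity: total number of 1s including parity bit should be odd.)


Number of 1s in data: 7
Parity bit: 0

0


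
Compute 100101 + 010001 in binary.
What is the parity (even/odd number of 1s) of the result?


100101 = 37
010001 = 17
Sum = 54 = 110110
1s count = 4

even parity (4 ones in 110110)


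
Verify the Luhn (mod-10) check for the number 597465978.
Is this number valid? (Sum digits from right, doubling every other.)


Luhn sum = 58
58 mod 10 = 8

Invalid (Luhn sum mod 10 = 8)


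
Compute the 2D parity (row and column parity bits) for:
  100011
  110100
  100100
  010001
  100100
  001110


Row parities: 110001
Column parities: 001000

Row P: 110001, Col P: 001000, Corner: 1


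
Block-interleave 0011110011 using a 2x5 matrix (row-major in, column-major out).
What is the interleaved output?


Matrix:
  00111
  10011
Read columns: 0100101111

0100101111


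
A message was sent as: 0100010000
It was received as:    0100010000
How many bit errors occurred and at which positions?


XOR: 0000000000

0 errors (received matches sent)


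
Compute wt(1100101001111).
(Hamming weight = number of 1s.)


Counting 1s in 1100101001111

8


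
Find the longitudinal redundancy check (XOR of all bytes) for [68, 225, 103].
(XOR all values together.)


XOR chain: 68 ^ 225 ^ 103 = 194

194


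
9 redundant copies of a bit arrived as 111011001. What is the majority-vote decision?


Ones: 6 out of 9
Threshold: 5

1 (6/9 voted 1)


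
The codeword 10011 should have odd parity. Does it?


Number of 1s: 3

Yes, parity is correct (3 ones)


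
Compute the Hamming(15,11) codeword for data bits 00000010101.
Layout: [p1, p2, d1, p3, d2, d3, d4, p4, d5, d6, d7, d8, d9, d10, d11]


Parity bits: p1=1, p2=0, p3=0, p4=1

100000010010101


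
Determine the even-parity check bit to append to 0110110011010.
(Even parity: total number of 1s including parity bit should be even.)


Number of 1s in data: 7
Parity bit: 1

1


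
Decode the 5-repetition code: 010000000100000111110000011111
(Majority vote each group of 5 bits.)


Groups: 01000, 00001, 00000, 11111, 00000, 11111
Majority votes: 000101

000101


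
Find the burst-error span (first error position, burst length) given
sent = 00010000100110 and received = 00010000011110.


XOR: 00000000111000

Burst at position 8, length 3


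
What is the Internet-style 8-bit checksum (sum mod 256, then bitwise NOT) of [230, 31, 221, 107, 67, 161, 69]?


Sum = 886 mod 256 = 118
Complement = 137

137


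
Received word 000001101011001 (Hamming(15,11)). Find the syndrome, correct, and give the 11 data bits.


Syndrome = 0: no error detected

Data: 00111011001 (no errors)


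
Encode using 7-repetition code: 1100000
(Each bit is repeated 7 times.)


Each bit -> 7 copies

1111111111111100000000000000000000000000000000000


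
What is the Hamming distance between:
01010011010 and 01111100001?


XOR: 00101111011
Count of 1s: 7

7


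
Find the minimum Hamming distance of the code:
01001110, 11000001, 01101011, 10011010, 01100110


Comparing all pairs, minimum distance: 2
Can detect 1 errors, correct 0 errors

2


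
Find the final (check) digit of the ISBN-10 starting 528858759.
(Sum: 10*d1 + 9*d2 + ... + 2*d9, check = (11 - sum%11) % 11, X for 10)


Weighted sum: 319
319 mod 11 = 0

Check digit: 0


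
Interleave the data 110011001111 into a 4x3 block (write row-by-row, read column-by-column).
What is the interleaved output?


Matrix:
  110
  011
  001
  111
Read columns: 100111010111

100111010111


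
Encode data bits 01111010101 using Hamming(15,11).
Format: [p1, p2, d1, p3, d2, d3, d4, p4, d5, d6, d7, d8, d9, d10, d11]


Parity bits: p1=0, p2=0, p3=1, p4=0

000111101010101


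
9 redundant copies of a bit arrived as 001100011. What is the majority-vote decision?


Ones: 4 out of 9
Threshold: 5

0 (4/9 voted 1)


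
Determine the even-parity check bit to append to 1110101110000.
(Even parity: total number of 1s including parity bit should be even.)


Number of 1s in data: 7
Parity bit: 1

1


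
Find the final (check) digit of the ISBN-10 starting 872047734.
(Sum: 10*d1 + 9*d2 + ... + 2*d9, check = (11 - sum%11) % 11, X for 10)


Weighted sum: 263
263 mod 11 = 10

Check digit: 1


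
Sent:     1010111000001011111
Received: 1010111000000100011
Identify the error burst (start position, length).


XOR: 0000000000001111100

Burst at position 12, length 5


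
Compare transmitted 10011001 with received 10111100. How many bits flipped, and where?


XOR: 00100101

3 error(s) at position(s): 2, 5, 7


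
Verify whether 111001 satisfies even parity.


Number of 1s: 4

Yes, parity is correct (4 ones)


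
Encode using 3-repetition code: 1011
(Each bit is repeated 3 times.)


Each bit -> 3 copies

111000111111


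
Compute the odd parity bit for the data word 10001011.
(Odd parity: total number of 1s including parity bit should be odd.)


Number of 1s in data: 4
Parity bit: 1

1


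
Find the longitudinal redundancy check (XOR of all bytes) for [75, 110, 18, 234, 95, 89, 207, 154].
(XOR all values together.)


XOR chain: 75 ^ 110 ^ 18 ^ 234 ^ 95 ^ 89 ^ 207 ^ 154 = 142

142


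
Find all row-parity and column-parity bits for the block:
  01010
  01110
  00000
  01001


Row parities: 0100
Column parities: 01101

Row P: 0100, Col P: 01101, Corner: 1


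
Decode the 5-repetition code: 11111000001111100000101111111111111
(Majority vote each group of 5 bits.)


Groups: 11111, 00000, 11111, 00000, 10111, 11111, 11111
Majority votes: 1010111

1010111


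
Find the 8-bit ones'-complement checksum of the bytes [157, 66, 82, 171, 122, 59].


Sum = 657 mod 256 = 145
Complement = 110

110


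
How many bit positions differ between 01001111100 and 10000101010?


XOR: 11001010110
Count of 1s: 6

6


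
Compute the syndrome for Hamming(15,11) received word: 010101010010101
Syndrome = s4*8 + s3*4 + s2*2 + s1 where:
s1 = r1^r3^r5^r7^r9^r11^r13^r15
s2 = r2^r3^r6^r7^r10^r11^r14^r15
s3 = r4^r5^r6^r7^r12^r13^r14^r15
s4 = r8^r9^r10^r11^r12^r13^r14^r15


s1=1, s2=0, s3=0, s4=0

Syndrome = 1 (error at position 1)


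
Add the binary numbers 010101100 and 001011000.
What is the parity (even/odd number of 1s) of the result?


010101100 = 172
001011000 = 88
Sum = 260 = 100000100
1s count = 2

even parity (2 ones in 100000100)


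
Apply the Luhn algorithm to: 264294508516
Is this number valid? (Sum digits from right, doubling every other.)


Luhn sum = 54
54 mod 10 = 4

Invalid (Luhn sum mod 10 = 4)


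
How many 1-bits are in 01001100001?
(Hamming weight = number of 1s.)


Counting 1s in 01001100001

4


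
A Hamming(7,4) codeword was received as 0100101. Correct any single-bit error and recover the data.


Syndrome = 0: no error detected

Data: 0101 (no errors)


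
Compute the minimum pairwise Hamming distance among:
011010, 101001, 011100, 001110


Comparing all pairs, minimum distance: 2
Can detect 1 errors, correct 0 errors

2


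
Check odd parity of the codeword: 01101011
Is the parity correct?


Number of 1s: 5

Yes, parity is correct (5 ones)


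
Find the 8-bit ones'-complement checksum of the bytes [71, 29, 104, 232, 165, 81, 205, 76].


Sum = 963 mod 256 = 195
Complement = 60

60


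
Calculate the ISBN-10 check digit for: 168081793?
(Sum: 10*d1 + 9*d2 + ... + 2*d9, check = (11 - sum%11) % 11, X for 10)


Weighted sum: 242
242 mod 11 = 0

Check digit: 0


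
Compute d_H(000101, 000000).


XOR: 000101
Count of 1s: 2

2


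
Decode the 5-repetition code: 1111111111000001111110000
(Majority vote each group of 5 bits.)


Groups: 11111, 11111, 00000, 11111, 10000
Majority votes: 11010

11010


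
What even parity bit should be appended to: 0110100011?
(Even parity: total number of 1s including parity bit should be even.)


Number of 1s in data: 5
Parity bit: 1

1


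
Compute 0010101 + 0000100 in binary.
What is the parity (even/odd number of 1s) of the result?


0010101 = 21
0000100 = 4
Sum = 25 = 11001
1s count = 3

odd parity (3 ones in 11001)


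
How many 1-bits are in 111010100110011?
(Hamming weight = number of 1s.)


Counting 1s in 111010100110011

9


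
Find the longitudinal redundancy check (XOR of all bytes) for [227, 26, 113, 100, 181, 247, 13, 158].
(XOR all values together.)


XOR chain: 227 ^ 26 ^ 113 ^ 100 ^ 181 ^ 247 ^ 13 ^ 158 = 61

61


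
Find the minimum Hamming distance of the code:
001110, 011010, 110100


Comparing all pairs, minimum distance: 2
Can detect 1 errors, correct 0 errors

2


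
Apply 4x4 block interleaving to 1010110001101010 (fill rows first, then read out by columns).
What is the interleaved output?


Matrix:
  1010
  1100
  0110
  1010
Read columns: 1101011010110000

1101011010110000


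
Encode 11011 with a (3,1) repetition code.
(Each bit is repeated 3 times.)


Each bit -> 3 copies

111111000111111


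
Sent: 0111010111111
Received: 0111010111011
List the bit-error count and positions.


XOR: 0000000000100

1 error(s) at position(s): 10


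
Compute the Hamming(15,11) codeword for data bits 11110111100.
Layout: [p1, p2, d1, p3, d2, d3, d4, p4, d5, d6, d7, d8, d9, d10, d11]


Parity bits: p1=1, p2=1, p3=1, p4=0

111111100111100


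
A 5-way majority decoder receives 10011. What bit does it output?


Ones: 3 out of 5
Threshold: 3

1 (3/5 voted 1)


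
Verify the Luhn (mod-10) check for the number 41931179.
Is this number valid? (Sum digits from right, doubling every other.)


Luhn sum = 38
38 mod 10 = 8

Invalid (Luhn sum mod 10 = 8)


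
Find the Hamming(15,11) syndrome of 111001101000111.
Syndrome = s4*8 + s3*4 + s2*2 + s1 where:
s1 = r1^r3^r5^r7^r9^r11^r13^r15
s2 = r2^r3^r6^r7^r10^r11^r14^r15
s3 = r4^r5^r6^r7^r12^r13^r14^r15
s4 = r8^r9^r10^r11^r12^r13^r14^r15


s1=0, s2=0, s3=1, s4=0

Syndrome = 4 (error at position 4)


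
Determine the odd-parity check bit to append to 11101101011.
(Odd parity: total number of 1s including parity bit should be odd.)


Number of 1s in data: 8
Parity bit: 1

1


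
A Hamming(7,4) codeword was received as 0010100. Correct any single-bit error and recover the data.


Syndrome = 6: error at position 6

Data: 1110 (corrected bit 6)


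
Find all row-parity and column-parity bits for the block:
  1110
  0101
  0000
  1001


Row parities: 1000
Column parities: 0010

Row P: 1000, Col P: 0010, Corner: 1


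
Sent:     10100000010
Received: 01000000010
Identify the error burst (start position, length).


XOR: 11100000000

Burst at position 0, length 3


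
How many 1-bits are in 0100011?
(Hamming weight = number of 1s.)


Counting 1s in 0100011

3


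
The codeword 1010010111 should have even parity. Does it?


Number of 1s: 6

Yes, parity is correct (6 ones)


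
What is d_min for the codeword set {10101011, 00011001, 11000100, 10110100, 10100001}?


Comparing all pairs, minimum distance: 2
Can detect 1 errors, correct 0 errors

2


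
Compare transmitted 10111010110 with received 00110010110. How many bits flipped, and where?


XOR: 10001000000

2 error(s) at position(s): 0, 4


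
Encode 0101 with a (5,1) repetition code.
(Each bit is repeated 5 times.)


Each bit -> 5 copies

00000111110000011111


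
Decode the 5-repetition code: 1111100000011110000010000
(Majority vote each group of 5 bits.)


Groups: 11111, 00000, 01111, 00000, 10000
Majority votes: 10100

10100


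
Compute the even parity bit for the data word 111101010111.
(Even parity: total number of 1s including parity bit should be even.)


Number of 1s in data: 9
Parity bit: 1

1


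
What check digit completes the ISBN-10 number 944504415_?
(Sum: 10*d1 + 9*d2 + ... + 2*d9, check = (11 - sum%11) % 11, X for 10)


Weighted sum: 242
242 mod 11 = 0

Check digit: 0


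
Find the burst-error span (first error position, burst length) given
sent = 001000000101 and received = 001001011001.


XOR: 000001011100

Burst at position 5, length 5


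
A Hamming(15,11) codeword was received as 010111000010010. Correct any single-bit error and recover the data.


Syndrome = 0: no error detected

Data: 01100010010 (no errors)


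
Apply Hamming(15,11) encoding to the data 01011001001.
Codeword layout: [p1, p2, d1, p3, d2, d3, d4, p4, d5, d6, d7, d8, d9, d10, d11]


Parity bits: p1=0, p2=0, p3=0, p4=1

000010111001001


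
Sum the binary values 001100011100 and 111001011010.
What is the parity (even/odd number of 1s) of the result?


001100011100 = 796
111001011010 = 3674
Sum = 4470 = 1000101110110
1s count = 7

odd parity (7 ones in 1000101110110)


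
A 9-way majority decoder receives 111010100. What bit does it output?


Ones: 5 out of 9
Threshold: 5

1 (5/9 voted 1)


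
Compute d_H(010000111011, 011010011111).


XOR: 001010100100
Count of 1s: 4

4


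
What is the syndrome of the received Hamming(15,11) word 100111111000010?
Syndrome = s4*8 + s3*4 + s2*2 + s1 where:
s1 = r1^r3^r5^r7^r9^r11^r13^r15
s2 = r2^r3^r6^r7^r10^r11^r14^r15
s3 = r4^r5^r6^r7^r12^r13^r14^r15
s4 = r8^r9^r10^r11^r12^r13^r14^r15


s1=0, s2=1, s3=1, s4=1

Syndrome = 14 (error at position 14)


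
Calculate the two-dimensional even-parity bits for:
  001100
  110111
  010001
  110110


Row parities: 0100
Column parities: 011100

Row P: 0100, Col P: 011100, Corner: 1


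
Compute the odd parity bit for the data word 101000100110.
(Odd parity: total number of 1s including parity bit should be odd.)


Number of 1s in data: 5
Parity bit: 0

0


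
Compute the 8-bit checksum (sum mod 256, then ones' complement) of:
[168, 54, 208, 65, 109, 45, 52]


Sum = 701 mod 256 = 189
Complement = 66

66


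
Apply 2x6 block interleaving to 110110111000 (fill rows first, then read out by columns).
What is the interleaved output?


Matrix:
  110110
  111000
Read columns: 111101101000

111101101000


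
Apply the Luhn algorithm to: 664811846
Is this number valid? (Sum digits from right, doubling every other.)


Luhn sum = 45
45 mod 10 = 5

Invalid (Luhn sum mod 10 = 5)


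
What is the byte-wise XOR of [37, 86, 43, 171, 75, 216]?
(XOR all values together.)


XOR chain: 37 ^ 86 ^ 43 ^ 171 ^ 75 ^ 216 = 96

96


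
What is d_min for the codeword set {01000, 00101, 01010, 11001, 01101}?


Comparing all pairs, minimum distance: 1
Can detect 0 errors, correct 0 errors

1


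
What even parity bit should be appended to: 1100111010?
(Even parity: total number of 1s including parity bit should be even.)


Number of 1s in data: 6
Parity bit: 0

0


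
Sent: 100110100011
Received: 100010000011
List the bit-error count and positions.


XOR: 000100100000

2 error(s) at position(s): 3, 6


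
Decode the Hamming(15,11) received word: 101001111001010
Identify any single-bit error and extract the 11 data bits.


Syndrome = 0: no error detected

Data: 10111001010 (no errors)


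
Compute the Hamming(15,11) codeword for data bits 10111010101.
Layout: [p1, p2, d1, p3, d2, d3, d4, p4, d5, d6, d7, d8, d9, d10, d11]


Parity bits: p1=0, p2=1, p3=0, p4=0

011001101010101


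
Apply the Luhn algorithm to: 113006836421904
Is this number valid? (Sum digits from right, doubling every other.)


Luhn sum = 54
54 mod 10 = 4

Invalid (Luhn sum mod 10 = 4)


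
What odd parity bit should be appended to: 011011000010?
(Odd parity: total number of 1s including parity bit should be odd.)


Number of 1s in data: 5
Parity bit: 0

0


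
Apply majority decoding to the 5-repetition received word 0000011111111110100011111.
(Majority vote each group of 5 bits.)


Groups: 00000, 11111, 11111, 01000, 11111
Majority votes: 01101

01101


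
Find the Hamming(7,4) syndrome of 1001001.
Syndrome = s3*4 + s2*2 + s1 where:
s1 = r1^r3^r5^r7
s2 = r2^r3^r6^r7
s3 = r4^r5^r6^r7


s1=0, s2=1, s3=0

Syndrome = 2 (error at position 2)


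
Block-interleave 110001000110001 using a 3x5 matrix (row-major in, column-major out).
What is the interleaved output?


Matrix:
  11000
  10001
  10001
Read columns: 111100000000011

111100000000011


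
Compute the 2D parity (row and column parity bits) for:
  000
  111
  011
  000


Row parities: 0100
Column parities: 100

Row P: 0100, Col P: 100, Corner: 1


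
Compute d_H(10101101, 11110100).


XOR: 01011001
Count of 1s: 4

4


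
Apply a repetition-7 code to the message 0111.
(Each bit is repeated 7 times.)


Each bit -> 7 copies

0000000111111111111111111111


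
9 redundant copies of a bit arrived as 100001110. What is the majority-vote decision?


Ones: 4 out of 9
Threshold: 5

0 (4/9 voted 1)


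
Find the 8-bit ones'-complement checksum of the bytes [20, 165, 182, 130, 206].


Sum = 703 mod 256 = 191
Complement = 64

64


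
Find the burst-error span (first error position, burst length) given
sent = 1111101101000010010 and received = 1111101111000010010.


XOR: 0000000010000000000

Burst at position 8, length 1


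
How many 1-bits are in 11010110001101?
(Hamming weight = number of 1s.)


Counting 1s in 11010110001101

8


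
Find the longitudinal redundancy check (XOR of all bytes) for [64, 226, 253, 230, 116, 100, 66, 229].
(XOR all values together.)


XOR chain: 64 ^ 226 ^ 253 ^ 230 ^ 116 ^ 100 ^ 66 ^ 229 = 14

14


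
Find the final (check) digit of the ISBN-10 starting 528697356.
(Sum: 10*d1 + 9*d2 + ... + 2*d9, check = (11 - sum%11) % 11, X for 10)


Weighted sum: 302
302 mod 11 = 5

Check digit: 6


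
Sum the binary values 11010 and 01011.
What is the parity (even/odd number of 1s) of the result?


11010 = 26
01011 = 11
Sum = 37 = 100101
1s count = 3

odd parity (3 ones in 100101)


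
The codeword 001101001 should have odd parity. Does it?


Number of 1s: 4

No, parity error (4 ones)


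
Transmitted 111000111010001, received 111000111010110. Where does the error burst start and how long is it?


XOR: 000000000000111

Burst at position 12, length 3


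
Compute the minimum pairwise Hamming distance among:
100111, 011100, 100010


Comparing all pairs, minimum distance: 2
Can detect 1 errors, correct 0 errors

2


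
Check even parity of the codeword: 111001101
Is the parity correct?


Number of 1s: 6

Yes, parity is correct (6 ones)


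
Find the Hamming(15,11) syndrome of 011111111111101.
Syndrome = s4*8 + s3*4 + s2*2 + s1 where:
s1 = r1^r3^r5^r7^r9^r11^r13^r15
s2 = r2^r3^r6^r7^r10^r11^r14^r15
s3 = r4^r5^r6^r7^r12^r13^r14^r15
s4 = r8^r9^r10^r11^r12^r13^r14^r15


s1=1, s2=1, s3=1, s4=1

Syndrome = 15 (error at position 15)


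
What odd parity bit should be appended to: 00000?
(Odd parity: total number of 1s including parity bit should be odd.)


Number of 1s in data: 0
Parity bit: 1

1


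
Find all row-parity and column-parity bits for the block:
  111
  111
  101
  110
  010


Row parities: 11001
Column parities: 001

Row P: 11001, Col P: 001, Corner: 1


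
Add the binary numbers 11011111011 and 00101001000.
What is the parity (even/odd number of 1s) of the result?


11011111011 = 1787
00101001000 = 328
Sum = 2115 = 100001000011
1s count = 4

even parity (4 ones in 100001000011)


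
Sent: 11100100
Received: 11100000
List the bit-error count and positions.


XOR: 00000100

1 error(s) at position(s): 5


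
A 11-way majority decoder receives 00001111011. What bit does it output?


Ones: 6 out of 11
Threshold: 6

1 (6/11 voted 1)


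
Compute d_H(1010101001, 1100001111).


XOR: 0110100110
Count of 1s: 5

5


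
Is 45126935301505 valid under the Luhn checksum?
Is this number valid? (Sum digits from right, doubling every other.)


Luhn sum = 58
58 mod 10 = 8

Invalid (Luhn sum mod 10 = 8)


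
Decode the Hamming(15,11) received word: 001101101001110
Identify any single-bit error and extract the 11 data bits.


Syndrome = 0: no error detected

Data: 10111001110 (no errors)


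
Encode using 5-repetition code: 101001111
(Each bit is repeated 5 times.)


Each bit -> 5 copies

111110000011111000000000011111111111111111111


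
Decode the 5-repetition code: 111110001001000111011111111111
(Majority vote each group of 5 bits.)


Groups: 11111, 00010, 01000, 11101, 11111, 11111
Majority votes: 100111

100111


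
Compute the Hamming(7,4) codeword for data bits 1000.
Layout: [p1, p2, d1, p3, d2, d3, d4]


Parity bits: p1=1, p2=1, p3=0

1110000


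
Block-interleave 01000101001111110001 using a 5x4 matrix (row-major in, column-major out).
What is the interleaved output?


Matrix:
  0100
  0101
  0011
  1111
  0001
Read columns: 00010110100011001111

00010110100011001111


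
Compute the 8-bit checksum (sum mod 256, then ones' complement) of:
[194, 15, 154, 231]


Sum = 594 mod 256 = 82
Complement = 173

173


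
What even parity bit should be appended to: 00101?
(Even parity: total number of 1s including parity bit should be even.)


Number of 1s in data: 2
Parity bit: 0

0


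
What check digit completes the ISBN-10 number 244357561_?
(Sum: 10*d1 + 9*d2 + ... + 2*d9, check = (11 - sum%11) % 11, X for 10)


Weighted sum: 214
214 mod 11 = 5

Check digit: 6


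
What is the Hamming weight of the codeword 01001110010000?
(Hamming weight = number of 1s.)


Counting 1s in 01001110010000

5


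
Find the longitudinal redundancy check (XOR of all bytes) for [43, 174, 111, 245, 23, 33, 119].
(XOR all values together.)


XOR chain: 43 ^ 174 ^ 111 ^ 245 ^ 23 ^ 33 ^ 119 = 94

94


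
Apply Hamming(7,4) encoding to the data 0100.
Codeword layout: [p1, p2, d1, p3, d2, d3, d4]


Parity bits: p1=1, p2=0, p3=1

1001100


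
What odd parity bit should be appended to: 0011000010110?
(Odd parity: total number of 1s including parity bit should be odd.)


Number of 1s in data: 5
Parity bit: 0

0


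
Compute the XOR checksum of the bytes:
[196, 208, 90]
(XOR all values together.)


XOR chain: 196 ^ 208 ^ 90 = 78

78


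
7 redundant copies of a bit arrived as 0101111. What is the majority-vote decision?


Ones: 5 out of 7
Threshold: 4

1 (5/7 voted 1)


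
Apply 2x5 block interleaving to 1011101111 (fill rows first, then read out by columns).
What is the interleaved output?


Matrix:
  10111
  01111
Read columns: 1001111111

1001111111


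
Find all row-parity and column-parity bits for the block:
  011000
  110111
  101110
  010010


Row parities: 0100
Column parities: 010011

Row P: 0100, Col P: 010011, Corner: 1


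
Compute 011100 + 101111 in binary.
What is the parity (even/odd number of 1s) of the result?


011100 = 28
101111 = 47
Sum = 75 = 1001011
1s count = 4

even parity (4 ones in 1001011)


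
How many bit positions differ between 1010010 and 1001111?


XOR: 0011101
Count of 1s: 4

4


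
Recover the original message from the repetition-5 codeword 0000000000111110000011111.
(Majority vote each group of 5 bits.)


Groups: 00000, 00000, 11111, 00000, 11111
Majority votes: 00101

00101


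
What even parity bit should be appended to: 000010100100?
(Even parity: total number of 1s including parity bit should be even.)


Number of 1s in data: 3
Parity bit: 1

1


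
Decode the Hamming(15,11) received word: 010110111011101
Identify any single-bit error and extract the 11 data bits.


Syndrome = 0: no error detected

Data: 01011011101 (no errors)


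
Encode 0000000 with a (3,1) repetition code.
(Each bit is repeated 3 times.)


Each bit -> 3 copies

000000000000000000000


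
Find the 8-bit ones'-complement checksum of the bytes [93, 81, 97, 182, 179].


Sum = 632 mod 256 = 120
Complement = 135

135


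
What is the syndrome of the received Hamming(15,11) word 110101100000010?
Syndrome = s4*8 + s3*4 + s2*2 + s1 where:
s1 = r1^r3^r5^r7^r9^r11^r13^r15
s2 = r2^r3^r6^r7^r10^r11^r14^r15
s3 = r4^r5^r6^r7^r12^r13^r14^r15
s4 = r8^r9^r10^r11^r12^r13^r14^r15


s1=0, s2=0, s3=0, s4=1

Syndrome = 8 (error at position 8)


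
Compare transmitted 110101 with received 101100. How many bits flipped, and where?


XOR: 011001

3 error(s) at position(s): 1, 2, 5


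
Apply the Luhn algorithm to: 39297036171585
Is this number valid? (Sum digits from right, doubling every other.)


Luhn sum = 73
73 mod 10 = 3

Invalid (Luhn sum mod 10 = 3)


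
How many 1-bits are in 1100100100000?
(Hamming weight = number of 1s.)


Counting 1s in 1100100100000

4


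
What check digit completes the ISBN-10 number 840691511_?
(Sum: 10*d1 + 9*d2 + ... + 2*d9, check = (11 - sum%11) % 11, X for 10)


Weighted sum: 242
242 mod 11 = 0

Check digit: 0


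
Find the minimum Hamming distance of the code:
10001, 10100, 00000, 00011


Comparing all pairs, minimum distance: 2
Can detect 1 errors, correct 0 errors

2


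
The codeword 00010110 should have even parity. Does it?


Number of 1s: 3

No, parity error (3 ones)


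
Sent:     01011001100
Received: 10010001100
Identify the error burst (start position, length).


XOR: 11001000000

Burst at position 0, length 5


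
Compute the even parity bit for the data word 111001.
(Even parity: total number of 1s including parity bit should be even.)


Number of 1s in data: 4
Parity bit: 0

0


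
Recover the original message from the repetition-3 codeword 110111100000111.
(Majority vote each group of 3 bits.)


Groups: 110, 111, 100, 000, 111
Majority votes: 11001

11001


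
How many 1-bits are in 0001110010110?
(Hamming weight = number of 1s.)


Counting 1s in 0001110010110

6


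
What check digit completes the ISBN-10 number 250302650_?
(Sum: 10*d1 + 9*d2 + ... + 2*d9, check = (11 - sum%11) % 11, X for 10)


Weighted sum: 135
135 mod 11 = 3

Check digit: 8


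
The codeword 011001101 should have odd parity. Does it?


Number of 1s: 5

Yes, parity is correct (5 ones)


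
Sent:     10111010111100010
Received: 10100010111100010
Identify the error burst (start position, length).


XOR: 00011000000000000

Burst at position 3, length 2


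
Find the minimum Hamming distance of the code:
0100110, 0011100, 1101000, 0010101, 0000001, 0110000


Comparing all pairs, minimum distance: 2
Can detect 1 errors, correct 0 errors

2


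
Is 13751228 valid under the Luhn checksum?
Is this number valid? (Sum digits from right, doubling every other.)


Luhn sum = 31
31 mod 10 = 1

Invalid (Luhn sum mod 10 = 1)


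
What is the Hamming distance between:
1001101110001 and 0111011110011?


XOR: 1110110000010
Count of 1s: 6

6


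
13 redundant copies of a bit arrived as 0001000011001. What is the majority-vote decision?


Ones: 4 out of 13
Threshold: 7

0 (4/13 voted 1)


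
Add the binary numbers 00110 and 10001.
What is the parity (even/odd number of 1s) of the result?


00110 = 6
10001 = 17
Sum = 23 = 10111
1s count = 4

even parity (4 ones in 10111)


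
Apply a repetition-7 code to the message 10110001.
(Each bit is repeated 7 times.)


Each bit -> 7 copies

11111110000000111111111111110000000000000000000001111111


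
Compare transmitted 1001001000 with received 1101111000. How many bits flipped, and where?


XOR: 0100110000

3 error(s) at position(s): 1, 4, 5


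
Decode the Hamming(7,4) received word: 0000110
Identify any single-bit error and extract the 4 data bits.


Syndrome = 3: error at position 3

Data: 1110 (corrected bit 3)


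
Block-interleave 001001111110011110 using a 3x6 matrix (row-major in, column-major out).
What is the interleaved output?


Matrix:
  001001
  111110
  011110
Read columns: 010011111011011100

010011111011011100


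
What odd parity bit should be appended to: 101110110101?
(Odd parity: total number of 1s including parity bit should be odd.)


Number of 1s in data: 8
Parity bit: 1

1


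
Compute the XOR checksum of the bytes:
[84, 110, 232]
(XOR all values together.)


XOR chain: 84 ^ 110 ^ 232 = 210

210


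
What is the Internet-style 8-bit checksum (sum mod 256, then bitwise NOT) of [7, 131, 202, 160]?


Sum = 500 mod 256 = 244
Complement = 11

11


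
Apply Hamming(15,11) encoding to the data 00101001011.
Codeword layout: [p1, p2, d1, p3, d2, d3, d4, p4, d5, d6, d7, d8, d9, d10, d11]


Parity bits: p1=0, p2=1, p3=0, p4=0

010001001001011


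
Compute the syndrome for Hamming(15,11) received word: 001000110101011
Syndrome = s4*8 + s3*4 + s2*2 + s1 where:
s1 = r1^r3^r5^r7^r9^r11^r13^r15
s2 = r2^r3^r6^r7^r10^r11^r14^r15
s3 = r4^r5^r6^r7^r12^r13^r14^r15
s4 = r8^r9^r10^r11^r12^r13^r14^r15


s1=1, s2=1, s3=0, s4=1

Syndrome = 11 (error at position 11)


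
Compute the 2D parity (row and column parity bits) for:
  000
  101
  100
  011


Row parities: 0010
Column parities: 010

Row P: 0010, Col P: 010, Corner: 1


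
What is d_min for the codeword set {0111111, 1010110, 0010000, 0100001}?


Comparing all pairs, minimum distance: 3
Can detect 2 errors, correct 1 errors

3


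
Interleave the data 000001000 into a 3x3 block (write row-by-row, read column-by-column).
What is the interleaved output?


Matrix:
  000
  001
  000
Read columns: 000000010

000000010


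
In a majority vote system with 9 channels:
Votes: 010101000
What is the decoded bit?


Ones: 3 out of 9
Threshold: 5

0 (3/9 voted 1)


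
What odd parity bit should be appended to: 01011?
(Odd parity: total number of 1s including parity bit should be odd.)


Number of 1s in data: 3
Parity bit: 0

0


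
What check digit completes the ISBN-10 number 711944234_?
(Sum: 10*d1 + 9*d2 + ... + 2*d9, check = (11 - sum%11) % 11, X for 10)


Weighted sum: 219
219 mod 11 = 10

Check digit: 1


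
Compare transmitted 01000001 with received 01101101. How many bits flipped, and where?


XOR: 00101100

3 error(s) at position(s): 2, 4, 5


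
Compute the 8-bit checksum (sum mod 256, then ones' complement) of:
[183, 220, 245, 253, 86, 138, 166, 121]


Sum = 1412 mod 256 = 132
Complement = 123

123


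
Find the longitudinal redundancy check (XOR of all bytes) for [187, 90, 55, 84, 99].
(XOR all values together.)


XOR chain: 187 ^ 90 ^ 55 ^ 84 ^ 99 = 225

225


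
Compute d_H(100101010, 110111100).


XOR: 010010110
Count of 1s: 4

4


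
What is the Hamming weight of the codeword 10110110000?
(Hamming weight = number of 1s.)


Counting 1s in 10110110000

5
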